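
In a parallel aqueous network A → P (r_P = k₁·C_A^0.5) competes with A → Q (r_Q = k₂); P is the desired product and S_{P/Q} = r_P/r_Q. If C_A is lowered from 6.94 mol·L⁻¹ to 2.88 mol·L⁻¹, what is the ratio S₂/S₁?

0.644

S_{P/Q} = (k₁/k₂)·C_A^0.5, so S₂/S₁ = (C_{A,2}/C_{A,1})^0.5.
= (2.88/6.94)^0.5 = (0.4150)^0.5 = 0.644.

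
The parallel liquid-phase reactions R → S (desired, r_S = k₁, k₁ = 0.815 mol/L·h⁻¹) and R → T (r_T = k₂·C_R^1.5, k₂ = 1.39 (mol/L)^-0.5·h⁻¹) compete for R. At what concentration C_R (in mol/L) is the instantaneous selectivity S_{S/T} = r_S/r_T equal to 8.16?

0.173 mol/L

S_{S/T} = (k₁/k₂)·C_R^-1.5 ⇒ C_R = (S·k₂/k₁)^(1/(-1.5)).
= (8.16×1.39/0.815)^(-0.6667) = (13.92)^(-0.6667) = 0.173 mol/L.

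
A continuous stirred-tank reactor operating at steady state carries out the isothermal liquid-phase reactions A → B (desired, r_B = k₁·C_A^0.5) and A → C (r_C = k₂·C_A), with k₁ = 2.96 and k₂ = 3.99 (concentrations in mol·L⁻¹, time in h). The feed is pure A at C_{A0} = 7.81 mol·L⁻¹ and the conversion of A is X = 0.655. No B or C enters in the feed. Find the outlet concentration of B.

Exit C_A = C_{A0}(1−X) = 7.81×0.345 = 2.694 mol·L⁻¹.
A CSTR operates uniformly at the exit composition, giving r_B = 4.859 and r_C = 10.75 (each k·C_A^n at C_A = 2.694).
Fraction of consumed A going to B: r_B/(r_B+r_C) = 0.3113.
C_B = 0.3113·C_{A0}·X = 0.3113×7.81×0.655 = 1.59 mol·L⁻¹.

1.59 mol·L⁻¹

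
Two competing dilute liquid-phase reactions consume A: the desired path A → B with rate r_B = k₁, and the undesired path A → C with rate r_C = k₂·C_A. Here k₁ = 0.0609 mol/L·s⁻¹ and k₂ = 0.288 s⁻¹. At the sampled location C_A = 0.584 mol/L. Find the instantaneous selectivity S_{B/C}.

S_{B/C} = r_B/r_C = (k₁)/(k₂·C_A) = (k₁/k₂)·C_A⁻¹.
= (0.0609) / (0.288×0.5840) = 0.06090/0.1682 = 0.362.
The undesired path is higher order in A, so low C_A (CSTR or dilute feed) favours B.

0.362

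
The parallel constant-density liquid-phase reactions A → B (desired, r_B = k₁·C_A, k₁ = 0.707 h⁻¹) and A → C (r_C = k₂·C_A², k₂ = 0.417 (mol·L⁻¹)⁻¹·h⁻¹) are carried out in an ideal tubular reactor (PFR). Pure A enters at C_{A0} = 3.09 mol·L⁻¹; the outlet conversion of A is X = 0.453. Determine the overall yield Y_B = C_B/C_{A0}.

0.190

C_A = C_{A0}(1−X) = 1.690 mol·L⁻¹.
Along a PFR/batch, dC_B/dC_A = −r_B/(r_B+r_C) = −k₁/(k₁+k₂·C_A).
Integrating from C_{A0} to C_A: C_B = (0.707/0.417)·ln[(0.707+0.417·3.09)/(0.707+0.417·1.69)] = 1.695·ln(1.996/1.412) = 0.5867 mol·L⁻¹.
Y_B = C_B/C_{A0} = 0.5867/3.09 = 0.190.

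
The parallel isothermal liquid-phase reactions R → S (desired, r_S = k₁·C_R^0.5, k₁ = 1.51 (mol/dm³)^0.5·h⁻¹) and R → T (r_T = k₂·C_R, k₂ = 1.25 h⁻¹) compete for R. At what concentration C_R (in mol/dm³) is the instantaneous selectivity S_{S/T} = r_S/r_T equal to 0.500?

5.84 mol/dm³

S_{S/T} = (k₁/k₂)·C_R^-0.5 ⇒ C_R = (S·k₂/k₁)^(-2).
= (0.500×1.25/1.51)^(-2) = (0.4139)^(-2) = 5.84 mol/dm³.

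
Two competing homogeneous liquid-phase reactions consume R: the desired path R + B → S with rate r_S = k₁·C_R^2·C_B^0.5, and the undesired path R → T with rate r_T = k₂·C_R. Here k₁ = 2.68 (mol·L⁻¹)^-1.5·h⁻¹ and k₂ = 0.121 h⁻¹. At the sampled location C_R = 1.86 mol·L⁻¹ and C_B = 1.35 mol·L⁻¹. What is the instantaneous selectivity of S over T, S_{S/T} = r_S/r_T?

S_{S/T} = r_S/r_T = (k₁·C_R^2·C_B^0.5)/(k₂·C_R) = (k₁/k₂)·C_R·C_B^0.5.
= (2.68×1.860^2×1.350^0.5) / (0.121×1.860) = 10.77/0.2251 = 47.9.
Since the desired path is higher order in R, keeping C_R high (PFR or concentrated feed) favours S.

47.9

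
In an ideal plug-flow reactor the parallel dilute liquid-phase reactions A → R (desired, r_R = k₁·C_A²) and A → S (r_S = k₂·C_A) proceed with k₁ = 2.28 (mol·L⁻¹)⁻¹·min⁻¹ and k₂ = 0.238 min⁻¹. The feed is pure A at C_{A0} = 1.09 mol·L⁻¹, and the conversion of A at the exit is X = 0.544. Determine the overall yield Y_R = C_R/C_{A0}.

C_A = C_{A0}(1−X) = 0.4970 mol·L⁻¹.
Along a PFR/batch, dC_S/dC_A = −r_S/(r_R+r_S) = −k₂/(k₂+k₁·C_A).
Integrating from C_{A0} to C_A: C_S = (0.238/2.28)·ln[(0.238+2.28·1.09)/(0.238+2.28·0.497)] = 0.1044·ln(2.723/1.371) = 0.07162 mol·L⁻¹.
Then C_R = (C_{A0}−C_A) − C_S = 0.5930 − 0.07162 = 0.5213 mol·L⁻¹.
Y_R = C_R/C_{A0} = 0.5213/1.09 = 0.478.

0.478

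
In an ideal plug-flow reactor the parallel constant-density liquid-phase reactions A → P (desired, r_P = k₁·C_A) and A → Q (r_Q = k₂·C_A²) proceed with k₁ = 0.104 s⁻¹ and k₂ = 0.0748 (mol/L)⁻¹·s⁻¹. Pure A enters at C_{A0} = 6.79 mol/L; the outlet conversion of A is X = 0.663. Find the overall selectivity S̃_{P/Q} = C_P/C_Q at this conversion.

0.328

C_A = C_{A0}(1−X) = 2.288 mol/L.
Along a PFR/batch, dC_P/dC_A = −r_P/(r_P+r_Q) = −k₁/(k₁+k₂·C_A).
Integrating from C_{A0} to C_A: C_P = (0.104/0.0748)·ln[(0.104+0.0748·6.79)/(0.104+0.0748·2.29)] = 1.390·ln(0.6119/0.2752) = 1.111 mol/L.
C_Q = (C_{A0}−C_A)−C_P = 3.391 mol/L; S̃_{P/Q} = 1.111/3.391 = 0.328.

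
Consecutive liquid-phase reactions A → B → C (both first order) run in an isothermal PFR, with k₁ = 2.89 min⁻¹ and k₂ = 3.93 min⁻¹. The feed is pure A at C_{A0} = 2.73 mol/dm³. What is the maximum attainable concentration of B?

0.854 mol/dm³

At the optimum, C_{B,max}/C_{A0} = (k₁/k₂)^[k₂/(k₂−k₁)].
= (2.89/3.93)^(3.93/(3.93−2.89)) = (0.7354)^(3.779) = 0.3130.
C_{B,max} = 0.3130×2.73 = 0.854 mol/dm³.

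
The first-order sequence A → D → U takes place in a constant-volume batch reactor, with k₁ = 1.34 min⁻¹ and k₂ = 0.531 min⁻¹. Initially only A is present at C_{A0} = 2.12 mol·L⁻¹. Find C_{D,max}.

1.15 mol·L⁻¹

For a first-order series the maximum intermediate yield is C_{D,max}/C_{A0} = (k₁/k₂)^[k₂/(k₂−k₁)].
= (1.34/0.531)^(0.531/(0.531−1.34)) = (2.524)^(-0.6564) = 0.5447.
C_{D,max} = 0.5447×2.12 = 1.15 mol·L⁻¹.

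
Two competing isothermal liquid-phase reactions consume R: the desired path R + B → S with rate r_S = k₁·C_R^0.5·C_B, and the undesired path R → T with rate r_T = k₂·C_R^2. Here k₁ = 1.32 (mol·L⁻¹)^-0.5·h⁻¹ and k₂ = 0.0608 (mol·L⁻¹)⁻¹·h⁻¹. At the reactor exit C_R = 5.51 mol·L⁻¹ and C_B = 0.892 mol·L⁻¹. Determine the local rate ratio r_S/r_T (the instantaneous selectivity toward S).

1.50

S_{S/T} = r_S/r_T = (k₁·C_R^0.5·C_B)/(k₂·C_R^2) = (k₁/k₂)·C_R^-1.5·C_B.
= (1.32×5.510^0.5×0.8920) / (0.0608×5.510^2) = 2.764/1.846 = 1.50.
The undesired path is higher order in R, so low C_R (CSTR or dilute feed) favours S.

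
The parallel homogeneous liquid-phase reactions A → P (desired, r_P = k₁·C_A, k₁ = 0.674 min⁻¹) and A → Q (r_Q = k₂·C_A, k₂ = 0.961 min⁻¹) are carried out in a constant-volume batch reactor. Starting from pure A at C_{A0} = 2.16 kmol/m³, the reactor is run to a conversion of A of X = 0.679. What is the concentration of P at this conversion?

0.605 kmol/m³

C_A = C_{A0}(1−X) = 0.6934 kmol/m³.
Both paths are first order in A, so the instantaneous fraction to P is constant: dC_P/d(−C_A) = k₁/(k₁+k₂) = 0.4122.
C_P = 0.4122·(C_{A0}−C_A) = 0.4122×1.467 = 0.605 kmol/m³.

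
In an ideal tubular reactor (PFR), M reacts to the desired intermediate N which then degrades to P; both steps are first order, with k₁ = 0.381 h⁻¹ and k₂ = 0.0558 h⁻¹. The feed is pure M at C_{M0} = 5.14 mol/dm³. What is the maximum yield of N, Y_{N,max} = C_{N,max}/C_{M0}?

0.719

For a first-order series the maximum intermediate yield is C_{N,max}/C_{M0} = (k₁/k₂)^[k₂/(k₂−k₁)].
= (0.381/0.0558)^(0.0558/(0.0558−0.381)) = (6.828)^(-0.1716) = 0.7192.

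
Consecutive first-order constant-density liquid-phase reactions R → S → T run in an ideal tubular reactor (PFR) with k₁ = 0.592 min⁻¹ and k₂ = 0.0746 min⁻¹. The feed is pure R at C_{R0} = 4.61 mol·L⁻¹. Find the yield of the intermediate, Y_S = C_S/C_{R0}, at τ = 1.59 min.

0.570

Solving the coupled first-order balances gives C_S(τ) = [k₁/(k₂−k₁)]·C_{R0}·(e^(−k₁τ) − e^(−k₂τ)).
e^(−k₁τ) = e^(−0.592×1.59) = e^(−0.9413) = 0.3901; e^(−k₂τ) = e^(−0.1186) = 0.8882.
C_S = 0.592×4.61/(0.0746−0.592) × (0.3901−0.8882) = (-5.275)×(-0.4980) = 2.627 mol·L⁻¹.
Y_S = C_S/C_{R0} = 2.627/4.61 = 0.570.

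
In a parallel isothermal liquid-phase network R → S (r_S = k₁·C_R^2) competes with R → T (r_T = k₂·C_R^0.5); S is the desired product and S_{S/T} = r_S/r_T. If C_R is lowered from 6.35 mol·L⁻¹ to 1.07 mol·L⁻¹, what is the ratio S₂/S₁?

0.0692

S_{S/T} = (k₁/k₂)·C_R^1.5, so S₂/S₁ = (C_{R,2}/C_{R,1})^1.5.
= (1.07/6.35)^1.5 = (0.1685)^1.5 = 0.0692.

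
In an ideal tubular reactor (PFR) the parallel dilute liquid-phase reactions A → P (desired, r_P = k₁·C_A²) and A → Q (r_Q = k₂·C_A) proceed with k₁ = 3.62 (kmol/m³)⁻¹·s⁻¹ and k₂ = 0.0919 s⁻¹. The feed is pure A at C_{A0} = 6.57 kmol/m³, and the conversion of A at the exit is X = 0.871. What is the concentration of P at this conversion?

5.67 kmol/m³

C_A = C_{A0}(1−X) = 0.8475 kmol/m³.
Along a PFR/batch, dC_Q/dC_A = −r_Q/(r_P+r_Q) = −k₂/(k₂+k₁·C_A).
Integrating from C_{A0} to C_A: C_Q = (0.0919/3.62)·ln[(0.0919+3.62·6.57)/(0.0919+3.62·0.848)] = 0.02539·ln(23.88/3.160) = 0.05134 kmol/m³.
Then C_P = (C_{A0}−C_A) − C_Q = 5.722 − 0.05134 = 5.671 kmol/m³.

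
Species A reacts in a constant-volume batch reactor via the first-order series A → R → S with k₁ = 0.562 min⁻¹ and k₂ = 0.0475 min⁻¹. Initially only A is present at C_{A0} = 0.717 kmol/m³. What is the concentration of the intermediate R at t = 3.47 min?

The intermediate concentration in a first-order A→B→C sequence is C_R = k₁C_{A0}(e^(−k₁t) − e^(−k₂t))/(k₂−k₁).
e^(−k₁t) = e^(−0.562×3.47) = e^(−1.950) = 0.1423; e^(−k₂t) = e^(−0.1648) = 0.8480.
C_R = 0.562×0.717/(0.0475−0.562) × (0.1423−0.8480) = (-0.7832)×(-0.7058) = 0.5528 kmol/m³.

0.553 kmol/m³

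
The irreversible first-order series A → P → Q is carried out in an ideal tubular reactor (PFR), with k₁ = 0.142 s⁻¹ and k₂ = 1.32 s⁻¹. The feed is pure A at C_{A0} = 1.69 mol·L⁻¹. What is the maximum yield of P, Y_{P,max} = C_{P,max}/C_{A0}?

For a first-order series the maximum intermediate yield is C_{P,max}/C_{A0} = (k₁/k₂)^[k₂/(k₂−k₁)].
= (0.142/1.32)^(1.32/(1.32−0.142)) = (0.1076)^(1.121) = 0.08222.

0.0822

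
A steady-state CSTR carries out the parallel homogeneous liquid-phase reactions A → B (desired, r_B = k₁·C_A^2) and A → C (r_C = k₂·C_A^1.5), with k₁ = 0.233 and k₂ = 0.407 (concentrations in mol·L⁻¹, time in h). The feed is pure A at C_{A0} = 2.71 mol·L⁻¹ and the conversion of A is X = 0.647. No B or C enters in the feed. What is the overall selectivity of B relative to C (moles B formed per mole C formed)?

Exit C_A = C_{A0}(1−X) = 2.71×0.353 = 0.9566 mol·L⁻¹.
Rates in a CSTR are evaluated at the outlet concentration: r_B = 0.233×0.9566^2 = 0.2132, r_C = 0.407×0.9566^1.5 = 0.3808.
Overall selectivity = C_B/C_C = r_Bτ/(r_Cτ) = r_B/r_C = 0.560.

0.560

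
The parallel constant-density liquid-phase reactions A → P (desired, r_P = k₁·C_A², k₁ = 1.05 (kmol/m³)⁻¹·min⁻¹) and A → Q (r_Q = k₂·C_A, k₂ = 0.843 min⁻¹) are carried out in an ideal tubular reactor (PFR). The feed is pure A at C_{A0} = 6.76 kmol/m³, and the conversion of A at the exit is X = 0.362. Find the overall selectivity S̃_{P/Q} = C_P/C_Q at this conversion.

C_A = C_{A0}(1−X) = 4.313 kmol/m³.
Along a PFR/batch, dC_Q/dC_A = −r_Q/(r_P+r_Q) = −k₂/(k₂+k₁·C_A).
Integrating from C_{A0} to C_A: C_Q = (0.843/1.05)·ln[(0.843+1.05·6.76)/(0.843+1.05·4.31)] = 0.8029·ln(7.941/5.372) = 0.3139 kmol/m³.
Then C_P = (C_{A0}−C_A) − C_Q = 2.447 − 0.3139 = 2.133 kmol/m³.
S̃_{P/Q} = C_P/C_Q = 2.133/0.3139 = 6.80.

6.80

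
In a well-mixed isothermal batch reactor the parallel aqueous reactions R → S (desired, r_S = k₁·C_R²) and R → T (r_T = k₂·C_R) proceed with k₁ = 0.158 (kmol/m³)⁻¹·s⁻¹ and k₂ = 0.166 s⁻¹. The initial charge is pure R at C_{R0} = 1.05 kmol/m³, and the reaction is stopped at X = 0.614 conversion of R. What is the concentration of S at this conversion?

C_R = C_{R0}(1−X) = 0.4053 kmol/m³.
Along a PFR/batch, dC_T/dC_R = −r_T/(r_S+r_T) = −k₂/(k₂+k₁·C_R).
Integrating from C_{R0} to C_R: C_T = (0.166/0.158)·ln[(0.166+0.158·1.05)/(0.166+0.158·0.405)] = 1.051·ln(0.3319/0.2300) = 0.3852 kmol/m³.
Then C_S = (C_{R0}−C_R) − C_T = 0.6447 − 0.3852 = 0.2595 kmol/m³.

0.260 kmol/m³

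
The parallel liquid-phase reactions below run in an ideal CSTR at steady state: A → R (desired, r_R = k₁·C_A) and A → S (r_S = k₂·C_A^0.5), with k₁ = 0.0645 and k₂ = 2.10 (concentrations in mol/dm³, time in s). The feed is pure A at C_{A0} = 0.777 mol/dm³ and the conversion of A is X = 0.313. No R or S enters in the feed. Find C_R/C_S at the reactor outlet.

Exit C_A = C_{A0}(1−X) = 0.777×0.687 = 0.5338 mol/dm³.
In a CSTR the entire volume is at exit conditions, so r_R = 0.0645×0.5338 = 0.03443 and r_S = 2.10×0.5338^0.5 = 1.534.
Overall selectivity = C_R/C_S = r_Rτ/(r_Sτ) = r_R/r_S = 0.0224.

0.0224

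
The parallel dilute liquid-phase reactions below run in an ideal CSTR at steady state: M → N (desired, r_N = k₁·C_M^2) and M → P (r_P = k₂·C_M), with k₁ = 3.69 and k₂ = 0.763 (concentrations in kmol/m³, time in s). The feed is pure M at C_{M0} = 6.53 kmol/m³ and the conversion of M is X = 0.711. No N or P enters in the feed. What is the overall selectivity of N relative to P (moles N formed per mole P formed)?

Exit C_M = C_{M0}(1−X) = 6.53×0.289 = 1.887 kmol/m³.
A CSTR operates uniformly at the exit composition, giving r_N = 13.14 and r_P = 1.440 (each k·C_M^n at C_M = 1.887).
Overall selectivity = C_N/C_P = r_Nτ/(r_Pτ) = r_N/r_P = 9.13.

9.13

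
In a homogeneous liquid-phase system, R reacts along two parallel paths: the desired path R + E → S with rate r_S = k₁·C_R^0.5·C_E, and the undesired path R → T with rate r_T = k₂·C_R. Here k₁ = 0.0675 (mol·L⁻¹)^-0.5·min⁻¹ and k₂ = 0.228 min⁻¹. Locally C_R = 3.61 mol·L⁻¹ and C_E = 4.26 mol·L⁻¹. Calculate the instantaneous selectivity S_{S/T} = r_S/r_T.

0.664

S_{S/T} = r_S/r_T = (k₁·C_R^0.5·C_E)/(k₂·C_R) = (k₁/k₂)·C_R^-0.5·C_E.
= (0.0675×3.610^0.5×4.260) / (0.228×3.610) = 0.5463/0.8231 = 0.664.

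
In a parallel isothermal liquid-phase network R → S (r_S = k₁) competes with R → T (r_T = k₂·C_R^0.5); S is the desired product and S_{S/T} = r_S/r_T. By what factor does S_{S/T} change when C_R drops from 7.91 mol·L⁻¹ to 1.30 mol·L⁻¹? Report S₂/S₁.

2.47

S_{S/T} = (k₁/k₂)·C_R^-0.5, so S₂/S₁ = (C_{R,2}/C_{R,1})^-0.5.
= (1.30/7.91)^(-0.5) = (0.1643)^(-0.5) = 2.47.
Selectivity toward S rises as C_R falls — low-concentration operation is favoured.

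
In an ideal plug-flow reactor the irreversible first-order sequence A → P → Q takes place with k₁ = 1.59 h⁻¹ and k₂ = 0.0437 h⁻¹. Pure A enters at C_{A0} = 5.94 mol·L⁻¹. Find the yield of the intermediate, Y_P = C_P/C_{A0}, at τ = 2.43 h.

Solving the coupled first-order balances gives C_P(τ) = [k₁/(k₂−k₁)]·C_{A0}·(e^(−k₁τ) − e^(−k₂τ)).
e^(−k₁τ) = e^(−1.59×2.43) = e^(−3.864) = 0.02099; e^(−k₂τ) = e^(−0.1062) = 0.8993.
C_P = 1.59×5.94/(0.0437−1.59) × (0.02099−0.8993) = (-6.108)×(-0.8783) = 5.364 mol·L⁻¹.
Y_P = C_P/C_{A0} = 5.364/5.94 = 0.903.

0.903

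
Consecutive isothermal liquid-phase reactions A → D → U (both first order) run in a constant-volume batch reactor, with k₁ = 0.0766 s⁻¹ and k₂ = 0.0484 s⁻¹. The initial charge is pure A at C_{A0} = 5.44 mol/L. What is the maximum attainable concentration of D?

2.47 mol/L

At the optimum, C_{D,max}/C_{A0} = (k₁/k₂)^[k₂/(k₂−k₁)].
= (0.0766/0.0484)^(0.0484/(0.0484−0.0766)) = (1.583)^(-1.716) = 0.4548.
C_{D,max} = 0.4548×5.44 = 2.47 mol/L.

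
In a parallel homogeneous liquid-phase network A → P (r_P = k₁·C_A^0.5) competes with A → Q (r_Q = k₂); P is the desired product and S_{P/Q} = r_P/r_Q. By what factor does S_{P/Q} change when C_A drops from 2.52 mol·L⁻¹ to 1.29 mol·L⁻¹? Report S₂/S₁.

S_{P/Q} = (k₁/k₂)·C_A^0.5, so S₂/S₁ = (C_{A,2}/C_{A,1})^0.5.
= (1.29/2.52)^0.5 = (0.5119)^0.5 = 0.715.

0.715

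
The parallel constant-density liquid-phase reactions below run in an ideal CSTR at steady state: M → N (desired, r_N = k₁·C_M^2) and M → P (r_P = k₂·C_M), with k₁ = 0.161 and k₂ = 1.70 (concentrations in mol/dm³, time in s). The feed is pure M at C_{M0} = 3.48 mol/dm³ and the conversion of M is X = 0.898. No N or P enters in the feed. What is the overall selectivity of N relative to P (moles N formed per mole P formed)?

Exit C_M = C_{M0}(1−X) = 3.48×0.102 = 0.3550 mol/dm³.
A CSTR operates uniformly at the exit composition, giving r_N = 0.02029 and r_P = 0.6034 (each k·C_M^n at C_M = 0.3550).
Overall selectivity = C_N/C_P = r_Nτ/(r_Pτ) = r_N/r_P = 0.0336.

0.0336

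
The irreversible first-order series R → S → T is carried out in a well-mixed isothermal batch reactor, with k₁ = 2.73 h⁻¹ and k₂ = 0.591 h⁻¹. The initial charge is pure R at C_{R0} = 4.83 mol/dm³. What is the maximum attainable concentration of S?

3.16 mol/dm³

Evaluating C_S at t_opt = ln(k₂/k₁)/(k₂−k₁) gives C_{S,max}/C_{R0} = (k₁/k₂)^[k₂/(k₂−k₁)].
= (2.73/0.591)^(0.591/(0.591−2.73)) = (4.619)^(-0.2763) = 0.6552.
C_{S,max} = 0.6552×4.83 = 3.16 mol/dm³.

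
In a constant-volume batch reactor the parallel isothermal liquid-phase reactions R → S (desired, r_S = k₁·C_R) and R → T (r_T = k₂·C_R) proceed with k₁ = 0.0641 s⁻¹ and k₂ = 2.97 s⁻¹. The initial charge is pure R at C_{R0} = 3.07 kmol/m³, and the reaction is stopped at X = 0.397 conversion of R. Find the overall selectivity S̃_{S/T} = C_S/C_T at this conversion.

C_R = C_{R0}(1−X) = 1.851 kmol/m³.
Both paths are first order in R, so the instantaneous fraction to S is constant: dC_S/d(−C_R) = k₁/(k₁+k₂) = 0.02113.
C_S = 0.02113·(C_{R0}−C_R) = 0.02113×1.219 = 0.0257 kmol/m³.
C_T = (C_{R0}−C_R)−C_S = 1.193 kmol/m³; S̃_{S/T} = 0.02575/1.193 = 0.0216.

0.0216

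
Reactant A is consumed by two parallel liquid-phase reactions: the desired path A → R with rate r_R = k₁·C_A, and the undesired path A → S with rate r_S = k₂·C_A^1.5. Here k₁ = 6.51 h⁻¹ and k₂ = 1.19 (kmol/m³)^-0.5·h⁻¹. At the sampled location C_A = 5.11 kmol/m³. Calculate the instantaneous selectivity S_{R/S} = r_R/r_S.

S_{R/S} = r_R/r_S = (k₁·C_A)/(k₂·C_A^1.5) = (k₁/k₂)·C_A^-0.5.
= (6.51×5.110) / (1.19×5.110^1.5) = 33.27/13.75 = 2.42.

2.42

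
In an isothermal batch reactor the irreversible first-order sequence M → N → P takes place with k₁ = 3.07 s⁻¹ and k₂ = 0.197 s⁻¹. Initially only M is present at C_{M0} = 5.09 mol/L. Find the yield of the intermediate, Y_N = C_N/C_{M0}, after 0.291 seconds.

For first-order series with pure M initially, C_N(t) = k₁C_{M0}/(k₂−k₁)·(e^(−k₁t) − e^(−k₂t)).
e^(−k₁t) = e^(−3.07×0.291) = e^(−0.8934) = 0.4093; e^(−k₂t) = e^(−0.05733) = 0.9443.
C_N = 3.07×5.09/(0.197−3.07) × (0.4093−0.9443) = (-5.439)×(-0.5350) = 2.910 mol/L.
Y_N = C_N/C_{M0} = 2.910/5.09 = 0.572.

0.572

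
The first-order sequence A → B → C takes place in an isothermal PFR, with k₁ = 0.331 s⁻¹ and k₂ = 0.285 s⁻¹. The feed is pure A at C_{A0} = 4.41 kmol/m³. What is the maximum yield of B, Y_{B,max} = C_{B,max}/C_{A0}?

0.396

For a first-order series the maximum intermediate yield is C_{B,max}/C_{A0} = (k₁/k₂)^[k₂/(k₂−k₁)].
= (0.331/0.285)^(0.285/(0.285−0.331)) = (1.161)^(-6.196) = 0.3957.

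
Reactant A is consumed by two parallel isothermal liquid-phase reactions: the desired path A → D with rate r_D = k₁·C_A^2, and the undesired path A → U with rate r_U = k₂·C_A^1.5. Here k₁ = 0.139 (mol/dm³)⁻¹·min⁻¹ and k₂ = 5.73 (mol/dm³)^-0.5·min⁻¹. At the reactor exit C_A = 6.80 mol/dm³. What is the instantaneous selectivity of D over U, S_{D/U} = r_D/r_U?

0.0633

S_{D/U} = r_D/r_U = (k₁·C_A^2)/(k₂·C_A^1.5) = (k₁/k₂)·C_A^0.5.
= (0.139×6.800^2) / (5.73×6.800^1.5) = 6.427/101.6 = 0.0633.
Since the desired path is higher order in A, keeping C_A high (PFR or concentrated feed) favours D.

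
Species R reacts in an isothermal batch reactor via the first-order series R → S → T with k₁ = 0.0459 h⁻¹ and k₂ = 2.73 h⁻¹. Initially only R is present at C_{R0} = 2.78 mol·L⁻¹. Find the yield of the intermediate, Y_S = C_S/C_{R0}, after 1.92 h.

0.0156

For first-order series with pure R initially, C_S(t) = k₁C_{R0}/(k₂−k₁)·(e^(−k₁t) − e^(−k₂t)).
e^(−k₁t) = e^(−0.0459×1.92) = e^(−0.08813) = 0.9156; e^(−k₂t) = e^(−5.242) = 0.005292.
C_S = 0.0459×2.78/(2.73−0.0459) × (0.9156−0.005292) = 0.04754×0.9104 = 0.04328 mol·L⁻¹.
Y_S = C_S/C_{R0} = 0.04328/2.78 = 0.0156.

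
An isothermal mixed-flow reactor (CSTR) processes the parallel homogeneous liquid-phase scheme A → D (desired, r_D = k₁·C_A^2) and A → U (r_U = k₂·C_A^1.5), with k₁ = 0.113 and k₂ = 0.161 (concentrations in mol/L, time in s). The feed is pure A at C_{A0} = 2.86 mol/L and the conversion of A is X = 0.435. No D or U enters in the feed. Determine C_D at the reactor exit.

0.587 mol/L

Exit C_A = C_{A0}(1−X) = 2.86×0.565 = 1.616 mol/L.
A CSTR operates uniformly at the exit composition, giving r_D = 0.2951 and r_U = 0.3307 (each k·C_A^n at C_A = 1.616).
Fraction of consumed A going to D: r_D/(r_D+r_U) = 0.4715.
C_D = 0.4715·C_{A0}·X = 0.4715×2.86×0.435 = 0.587 mol/L.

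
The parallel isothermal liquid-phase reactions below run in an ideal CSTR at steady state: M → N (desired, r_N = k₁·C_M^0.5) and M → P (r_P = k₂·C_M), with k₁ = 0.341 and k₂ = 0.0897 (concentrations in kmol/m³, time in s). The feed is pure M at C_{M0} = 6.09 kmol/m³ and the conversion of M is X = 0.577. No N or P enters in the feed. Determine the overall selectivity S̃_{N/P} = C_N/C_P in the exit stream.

Exit C_M = C_{M0}(1−X) = 6.09×0.423 = 2.576 kmol/m³.
A CSTR operates uniformly at the exit composition, giving r_N = 0.5473 and r_P = 0.2311 (each k·C_M^n at C_M = 2.576).
Overall selectivity = C_N/C_P = r_Nτ/(r_Pτ) = r_N/r_P = 2.37.

2.37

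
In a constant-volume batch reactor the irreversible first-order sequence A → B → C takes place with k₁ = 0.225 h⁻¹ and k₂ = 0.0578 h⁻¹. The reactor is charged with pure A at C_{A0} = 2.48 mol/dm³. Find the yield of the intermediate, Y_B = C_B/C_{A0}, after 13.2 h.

Solving the coupled first-order balances gives C_B(t) = [k₁/(k₂−k₁)]·C_{A0}·(e^(−k₁t) − e^(−k₂t)).
e^(−k₁t) = e^(−0.225×13.2) = e^(−2.970) = 0.05130; e^(−k₂t) = e^(−0.7630) = 0.4663.
C_B = 0.225×2.48/(0.0578−0.225) × (0.05130−0.4663) = (-3.337)×(-0.4150) = 1.385 mol/dm³.
Y_B = C_B/C_{A0} = 1.385/2.48 = 0.558.

0.558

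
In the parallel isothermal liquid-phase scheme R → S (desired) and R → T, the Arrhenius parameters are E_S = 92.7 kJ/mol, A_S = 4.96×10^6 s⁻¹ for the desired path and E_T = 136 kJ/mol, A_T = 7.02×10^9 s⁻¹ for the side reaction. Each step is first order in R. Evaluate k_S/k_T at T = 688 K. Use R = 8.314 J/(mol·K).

Since both paths have the same order in R, the concentration cancels and S_{S/T} = k_S/k_T = (A_S/A_T)·exp[(E_T−E_S)/(RT)].
(E_T−E_S)/(RT) = (136−92.7)×10³/(8.314×688) = 43300/5720 = 7.570.
k_S/k_T = (4.96×10^6/7.02×10^9)·exp(7.570) = 7.066×10^-4 × 1939 = 1.37.

1.37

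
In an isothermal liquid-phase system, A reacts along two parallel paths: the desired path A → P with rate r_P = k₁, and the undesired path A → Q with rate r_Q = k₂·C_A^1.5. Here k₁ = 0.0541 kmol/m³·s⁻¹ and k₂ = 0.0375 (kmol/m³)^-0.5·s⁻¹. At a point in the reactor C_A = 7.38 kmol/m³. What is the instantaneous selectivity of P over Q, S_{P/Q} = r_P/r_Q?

0.0720

S_{P/Q} = r_P/r_Q = (k₁)/(k₂·C_A^1.5) = (k₁/k₂)·C_A^-1.5.
= (0.0541) / (0.0375×7.380^1.5) = 0.05410/0.7518 = 0.0720.
The undesired path is higher order in A, so low C_A (CSTR or dilute feed) favours P.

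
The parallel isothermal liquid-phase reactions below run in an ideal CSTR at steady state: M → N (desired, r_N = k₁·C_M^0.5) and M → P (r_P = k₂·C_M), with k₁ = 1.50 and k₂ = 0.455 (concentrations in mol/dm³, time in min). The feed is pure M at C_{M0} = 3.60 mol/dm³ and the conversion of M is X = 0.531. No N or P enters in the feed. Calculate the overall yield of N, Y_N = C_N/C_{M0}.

0.381

Exit C_M = C_{M0}(1−X) = 3.60×0.469 = 1.688 mol/dm³.
Rates in a CSTR are evaluated at the outlet concentration: r_N = 1.50×1.688^0.5 = 1.949, r_P = 0.455×1.688 = 0.7682.
Fraction of consumed M going to N: r_N/(r_N+r_P) = 0.7173.
C_N = 0.7173·C_{M0}·X = 0.7173×3.60×0.531 = 1.37 mol/dm³; Y_N = C_N/C_{M0} = 0.381.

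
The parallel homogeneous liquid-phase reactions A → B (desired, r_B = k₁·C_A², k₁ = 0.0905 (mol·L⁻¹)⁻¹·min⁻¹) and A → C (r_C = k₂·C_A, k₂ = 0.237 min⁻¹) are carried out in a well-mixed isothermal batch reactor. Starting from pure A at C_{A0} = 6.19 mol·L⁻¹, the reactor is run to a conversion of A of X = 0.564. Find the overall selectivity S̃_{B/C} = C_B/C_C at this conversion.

1.64

C_A = C_{A0}(1−X) = 2.699 mol·L⁻¹.
Along a PFR/batch, dC_C/dC_A = −r_C/(r_B+r_C) = −k₂/(k₂+k₁·C_A).
Integrating from C_{A0} to C_A: C_C = (0.237/0.0905)·ln[(0.237+0.0905·6.19)/(0.237+0.0905·2.70)] = 2.619·ln(0.7972/0.4812) = 1.322 mol·L⁻¹.
Then C_B = (C_{A0}−C_A) − C_C = 3.491 − 1.322 = 2.169 mol·L⁻¹.
S̃_{B/C} = C_B/C_C = 2.169/1.322 = 1.64.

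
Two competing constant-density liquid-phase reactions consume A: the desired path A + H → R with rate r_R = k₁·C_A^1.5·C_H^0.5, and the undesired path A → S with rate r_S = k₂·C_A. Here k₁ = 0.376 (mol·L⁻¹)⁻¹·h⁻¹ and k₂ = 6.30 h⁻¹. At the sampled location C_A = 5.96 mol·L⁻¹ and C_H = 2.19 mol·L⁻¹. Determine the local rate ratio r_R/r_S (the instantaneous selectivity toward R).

0.216

S_{R/S} = r_R/r_S = (k₁·C_A^1.5·C_H^0.5)/(k₂·C_A) = (k₁/k₂)·C_A^0.5·C_H^0.5.
= (0.376×5.960^1.5×2.190^0.5) / (6.30×5.960) = 8.096/37.55 = 0.216.
Since the desired path is higher order in A, keeping C_A high (PFR or concentrated feed) favours R.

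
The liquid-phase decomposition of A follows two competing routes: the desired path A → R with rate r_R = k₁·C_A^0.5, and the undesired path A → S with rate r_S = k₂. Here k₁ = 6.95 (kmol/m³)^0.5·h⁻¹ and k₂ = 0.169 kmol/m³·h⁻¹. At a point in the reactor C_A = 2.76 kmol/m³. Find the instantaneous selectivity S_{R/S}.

S_{R/S} = r_R/r_S = (k₁·C_A^0.5)/(k₂) = (k₁/k₂)·C_A^0.5.
= (6.95×2.760^0.5) / (0.169) = 11.55/0.1690 = 68.3.
Since the desired path is higher order in A, keeping C_A high (PFR or concentrated feed) favours R.

68.3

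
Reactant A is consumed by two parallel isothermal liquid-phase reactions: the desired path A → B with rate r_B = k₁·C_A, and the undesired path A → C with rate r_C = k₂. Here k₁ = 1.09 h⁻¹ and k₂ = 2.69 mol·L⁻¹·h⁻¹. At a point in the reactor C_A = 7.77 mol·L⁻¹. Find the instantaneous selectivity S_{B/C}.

3.15

S_{B/C} = r_B/r_C = (k₁·C_A)/(k₂) = (k₁/k₂)·C_A.
= (1.09×7.770) / (2.69) = 8.469/2.690 = 3.15.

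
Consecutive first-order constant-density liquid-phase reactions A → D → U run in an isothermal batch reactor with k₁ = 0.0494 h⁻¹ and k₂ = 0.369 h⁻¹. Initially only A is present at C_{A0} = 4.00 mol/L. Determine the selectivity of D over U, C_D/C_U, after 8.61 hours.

For first-order series with pure A initially, C_D(t) = k₁C_{A0}/(k₂−k₁)·(e^(−k₁t) − e^(−k₂t)).
e^(−k₁t) = e^(−0.0494×8.61) = e^(−0.4253) = 0.6536; e^(−k₂t) = e^(−3.177) = 0.04171.
C_D = 0.0494×4.00/(0.369−0.0494) × (0.6536−0.04171) = 0.6183×0.6118 = 0.3783 mol/L.
C_A = C_{A0}e^(−k₁t) = 2.614 mol/L, so C_U = C_{A0}−C_A−C_D = 1.008 mol/L; C_D/C_U = 0.375.

0.375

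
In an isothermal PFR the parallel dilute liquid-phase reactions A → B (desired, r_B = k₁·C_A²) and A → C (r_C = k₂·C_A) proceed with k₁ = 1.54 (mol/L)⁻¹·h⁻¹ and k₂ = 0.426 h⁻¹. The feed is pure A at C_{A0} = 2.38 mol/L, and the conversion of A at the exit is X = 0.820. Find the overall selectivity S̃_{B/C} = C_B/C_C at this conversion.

4.32

C_A = C_{A0}(1−X) = 0.4284 mol/L.
Along a PFR/batch, dC_C/dC_A = −r_C/(r_B+r_C) = −k₂/(k₂+k₁·C_A).
Integrating from C_{A0} to C_A: C_C = (0.426/1.54)·ln[(0.426+1.54·2.38)/(0.426+1.54·0.428)] = 0.2766·ln(4.091/1.086) = 0.3670 mol/L.
Then C_B = (C_{A0}−C_A) − C_C = 1.952 − 0.3670 = 1.585 mol/L.
S̃_{B/C} = C_B/C_C = 1.585/0.3670 = 4.32.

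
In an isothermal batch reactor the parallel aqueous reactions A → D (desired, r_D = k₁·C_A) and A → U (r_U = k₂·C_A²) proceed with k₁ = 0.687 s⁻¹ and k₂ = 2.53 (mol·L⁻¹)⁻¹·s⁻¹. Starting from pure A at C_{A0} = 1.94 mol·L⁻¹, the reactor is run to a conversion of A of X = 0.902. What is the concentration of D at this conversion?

0.425 mol·L⁻¹

C_A = C_{A0}(1−X) = 0.1901 mol·L⁻¹.
Along a PFR/batch, dC_D/dC_A = −r_D/(r_D+r_U) = −k₁/(k₁+k₂·C_A).
Integrating from C_{A0} to C_A: C_D = (0.687/2.53)·ln[(0.687+2.53·1.94)/(0.687+2.53·0.190)] = 0.2715·ln(5.595/1.168) = 0.4254 mol·L⁻¹.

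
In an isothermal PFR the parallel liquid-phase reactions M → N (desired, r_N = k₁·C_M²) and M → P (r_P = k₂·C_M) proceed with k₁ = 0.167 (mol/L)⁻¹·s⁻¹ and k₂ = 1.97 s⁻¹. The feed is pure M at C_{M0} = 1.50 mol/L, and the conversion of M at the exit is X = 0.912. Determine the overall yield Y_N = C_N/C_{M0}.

0.0582

C_M = C_{M0}(1−X) = 0.1320 mol/L.
Along a PFR/batch, dC_P/dC_M = −r_P/(r_N+r_P) = −k₂/(k₂+k₁·C_M).
Integrating from C_{M0} to C_M: C_P = (1.97/0.167)·ln[(1.97+0.167·1.50)/(1.97+0.167·0.132)] = 11.80·ln(2.220/1.992) = 1.281 mol/L.
Then C_N = (C_{M0}−C_M) − C_P = 1.368 − 1.281 = 0.08725 mol/L.
Y_N = C_N/C_{M0} = 0.08725/1.50 = 0.0582.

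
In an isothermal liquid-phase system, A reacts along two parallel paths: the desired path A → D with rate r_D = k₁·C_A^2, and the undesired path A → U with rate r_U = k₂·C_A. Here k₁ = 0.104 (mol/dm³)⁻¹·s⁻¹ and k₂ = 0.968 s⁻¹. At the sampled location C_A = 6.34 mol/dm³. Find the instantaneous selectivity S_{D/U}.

0.681

S_{D/U} = r_D/r_U = (k₁·C_A^2)/(k₂·C_A) = (k₁/k₂)·C_A.
= (0.104×6.340^2) / (0.968×6.340) = 4.180/6.137 = 0.681.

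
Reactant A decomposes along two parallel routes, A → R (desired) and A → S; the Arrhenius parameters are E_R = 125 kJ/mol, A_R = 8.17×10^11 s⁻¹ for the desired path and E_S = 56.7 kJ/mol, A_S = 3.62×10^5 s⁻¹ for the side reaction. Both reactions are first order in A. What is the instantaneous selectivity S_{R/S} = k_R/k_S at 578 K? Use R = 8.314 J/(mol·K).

Since both paths have the same order in A, the concentration cancels and S_{R/S} = k_R/k_S = (A_R/A_S)·exp[(E_S−E_R)/(RT)].
(E_S−E_R)/(RT) = (56.7−125)×10³/(8.314×578) = -68300/4805 = -14.21.
k_R/k_S = (8.17×10^11/3.62×10^5)·exp(-14.21) = 2.257×10^6 × 6.721×10^-7 = 1.52.

1.52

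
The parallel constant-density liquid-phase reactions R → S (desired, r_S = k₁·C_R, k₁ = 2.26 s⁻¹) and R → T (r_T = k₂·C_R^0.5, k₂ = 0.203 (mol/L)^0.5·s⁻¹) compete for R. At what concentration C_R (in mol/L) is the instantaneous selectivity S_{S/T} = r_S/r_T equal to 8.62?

0.600 mol/L

S_{S/T} = (k₁/k₂)·C_R^0.5 ⇒ C_R = (S·k₂/k₁)^(2).
= (8.62×0.203/2.26)^(2) = (0.7743)^(2) = 0.600 mol/L.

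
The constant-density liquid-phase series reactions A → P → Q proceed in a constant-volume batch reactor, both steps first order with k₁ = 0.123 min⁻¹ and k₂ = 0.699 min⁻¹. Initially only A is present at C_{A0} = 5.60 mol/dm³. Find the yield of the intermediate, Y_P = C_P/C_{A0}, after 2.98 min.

Solving the coupled first-order balances gives C_P(t) = [k₁/(k₂−k₁)]·C_{A0}·(e^(−k₁t) − e^(−k₂t)).
e^(−k₁t) = e^(−0.123×2.98) = e^(−0.3665) = 0.6931; e^(−k₂t) = e^(−2.083) = 0.1246.
C_P = 0.123×5.60/(0.699−0.123) × (0.6931−0.1246) = 1.196×0.5686 = 0.6799 mol/dm³.
Y_P = C_P/C_{A0} = 0.6799/5.60 = 0.121.

0.121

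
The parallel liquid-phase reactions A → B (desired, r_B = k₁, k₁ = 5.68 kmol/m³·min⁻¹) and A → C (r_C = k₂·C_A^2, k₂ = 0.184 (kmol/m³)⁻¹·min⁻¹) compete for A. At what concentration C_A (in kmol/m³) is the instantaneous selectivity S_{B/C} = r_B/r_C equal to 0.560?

7.42 kmol/m³

S_{B/C} = (k₁/k₂)·C_A^-2 ⇒ C_A = (S·k₂/k₁)^(-0.5).
= (0.560×0.184/5.68)^(-0.5) = (0.01814)^(-0.5) = 7.42 kmol/m³.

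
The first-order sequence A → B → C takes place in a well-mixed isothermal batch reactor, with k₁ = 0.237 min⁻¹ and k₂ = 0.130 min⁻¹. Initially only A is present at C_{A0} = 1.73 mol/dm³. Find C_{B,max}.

0.834 mol/dm³

For a first-order series the maximum intermediate yield is C_{B,max}/C_{A0} = (k₁/k₂)^[k₂/(k₂−k₁)].
= (0.237/0.130)^(0.130/(0.130−0.237)) = (1.823)^(-1.215) = 0.4821.
C_{B,max} = 0.4821×1.73 = 0.834 mol/dm³.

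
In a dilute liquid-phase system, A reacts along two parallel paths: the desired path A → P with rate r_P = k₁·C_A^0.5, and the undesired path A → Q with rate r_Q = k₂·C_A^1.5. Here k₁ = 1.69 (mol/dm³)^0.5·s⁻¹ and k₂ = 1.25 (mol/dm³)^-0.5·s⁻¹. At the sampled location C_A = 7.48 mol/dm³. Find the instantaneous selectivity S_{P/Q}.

S_{P/Q} = r_P/r_Q = (k₁·C_A^0.5)/(k₂·C_A^1.5) = (k₁/k₂)·C_A⁻¹.
= (1.69×7.480^0.5) / (1.25×7.480^1.5) = 4.622/25.57 = 0.181.
The undesired path is higher order in A, so low C_A (CSTR or dilute feed) favours P.

0.181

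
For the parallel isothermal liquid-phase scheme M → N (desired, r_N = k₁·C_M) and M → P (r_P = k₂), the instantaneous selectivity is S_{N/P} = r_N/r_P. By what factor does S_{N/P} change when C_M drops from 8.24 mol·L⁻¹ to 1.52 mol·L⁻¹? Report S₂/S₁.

0.184

S_{N/P} = (k₁/k₂)·C_M, so S₂/S₁ = (C_{M,2}/C_{M,1}).
= 1.52/8.24 = 0.184.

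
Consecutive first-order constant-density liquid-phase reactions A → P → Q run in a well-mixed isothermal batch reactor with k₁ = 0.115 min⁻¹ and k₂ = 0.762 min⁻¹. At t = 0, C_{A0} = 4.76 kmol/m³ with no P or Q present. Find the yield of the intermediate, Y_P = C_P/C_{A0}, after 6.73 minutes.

0.0809

The intermediate concentration in a first-order A→B→C sequence is C_P = k₁C_{A0}(e^(−k₁t) − e^(−k₂t))/(k₂−k₁).
e^(−k₁t) = e^(−0.115×6.73) = e^(−0.7740) = 0.4612; e^(−k₂t) = e^(−5.128) = 0.005927.
C_P = 0.115×4.76/(0.762−0.115) × (0.4612−0.005927) = 0.8461×0.4553 = 0.3852 kmol/m³.
Y_P = C_P/C_{A0} = 0.3852/4.76 = 0.0809.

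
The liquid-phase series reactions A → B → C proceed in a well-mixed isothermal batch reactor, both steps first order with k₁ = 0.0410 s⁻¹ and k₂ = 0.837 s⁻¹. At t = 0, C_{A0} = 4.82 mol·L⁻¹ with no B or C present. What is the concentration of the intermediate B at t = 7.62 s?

0.181 mol·L⁻¹

The intermediate concentration in a first-order A→B→C sequence is C_B = k₁C_{A0}(e^(−k₁t) − e^(−k₂t))/(k₂−k₁).
e^(−k₁t) = e^(−0.0410×7.62) = e^(−0.3124) = 0.7317; e^(−k₂t) = e^(−6.378) = 0.001699.
C_B = 0.0410×4.82/(0.837−0.0410) × (0.7317−0.001699) = 0.2483×0.7300 = 0.1812 mol·L⁻¹.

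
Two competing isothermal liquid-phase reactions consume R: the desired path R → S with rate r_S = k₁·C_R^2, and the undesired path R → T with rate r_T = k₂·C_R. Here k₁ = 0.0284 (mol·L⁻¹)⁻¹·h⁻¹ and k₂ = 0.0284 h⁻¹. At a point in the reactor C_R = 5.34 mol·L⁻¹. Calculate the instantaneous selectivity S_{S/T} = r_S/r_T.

S_{S/T} = r_S/r_T = (k₁·C_R^2)/(k₂·C_R) = (k₁/k₂)·C_R.
= (0.0284×5.340^2) / (0.0284×5.340) = 0.8098/0.1517 = 5.34.
Since the desired path is higher order in R, keeping C_R high (PFR or concentrated feed) favours S.

5.34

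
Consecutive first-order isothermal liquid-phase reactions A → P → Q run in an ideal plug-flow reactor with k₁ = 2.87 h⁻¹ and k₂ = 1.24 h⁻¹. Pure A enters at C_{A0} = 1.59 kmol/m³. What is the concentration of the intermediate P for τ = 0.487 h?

0.839 kmol/m³

Solving the coupled first-order balances gives C_P(τ) = [k₁/(k₂−k₁)]·C_{A0}·(e^(−k₁τ) − e^(−k₂τ)).
e^(−k₁τ) = e^(−2.87×0.487) = e^(−1.398) = 0.2472; e^(−k₂τ) = e^(−0.6039) = 0.5467.
C_P = 2.87×1.59/(1.24−2.87) × (0.2472−0.5467) = (-2.800)×(-0.2995) = 0.8385 kmol/m³.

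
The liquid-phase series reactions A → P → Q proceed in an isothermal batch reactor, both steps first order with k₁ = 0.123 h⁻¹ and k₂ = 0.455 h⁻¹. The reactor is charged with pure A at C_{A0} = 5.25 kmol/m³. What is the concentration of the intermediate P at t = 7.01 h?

0.741 kmol/m³

For first-order series with pure A initially, C_P(t) = k₁C_{A0}/(k₂−k₁)·(e^(−k₁t) − e^(−k₂t)).
e^(−k₁t) = e^(−0.123×7.01) = e^(−0.8622) = 0.4222; e^(−k₂t) = e^(−3.190) = 0.04119.
C_P = 0.123×5.25/(0.455−0.123) × (0.4222−0.04119) = 1.945×0.3810 = 0.7411 kmol/m³.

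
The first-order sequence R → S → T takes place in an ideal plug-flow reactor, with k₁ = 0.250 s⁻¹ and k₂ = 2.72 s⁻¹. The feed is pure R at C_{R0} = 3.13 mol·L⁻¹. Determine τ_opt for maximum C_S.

For first-order series the maximum of C_S occurs at τ_opt = ln(k₂/k₁)/(k₂−k₁).
= ln(2.72/0.250)/(2.72−0.250) = ln(10.88)/2.470 = 2.387/2.470 = 0.966 s.

0.966 s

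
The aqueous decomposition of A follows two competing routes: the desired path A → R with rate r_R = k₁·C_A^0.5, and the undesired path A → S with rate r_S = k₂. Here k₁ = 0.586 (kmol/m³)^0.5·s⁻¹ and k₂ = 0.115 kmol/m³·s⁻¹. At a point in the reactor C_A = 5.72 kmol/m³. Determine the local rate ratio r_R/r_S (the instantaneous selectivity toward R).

12.2

S_{R/S} = r_R/r_S = (k₁·C_A^0.5)/(k₂) = (k₁/k₂)·C_A^0.5.
= (0.586×5.720^0.5) / (0.115) = 1.402/0.1150 = 12.2.
Since the desired path is higher order in A, keeping C_A high (PFR or concentrated feed) favours R.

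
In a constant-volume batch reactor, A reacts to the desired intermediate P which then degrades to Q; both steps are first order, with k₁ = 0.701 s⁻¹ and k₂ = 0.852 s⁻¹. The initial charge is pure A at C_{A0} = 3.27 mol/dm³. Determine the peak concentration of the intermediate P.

1.09 mol/dm³

For a first-order series the maximum intermediate yield is C_{P,max}/C_{A0} = (k₁/k₂)^[k₂/(k₂−k₁)].
= (0.701/0.852)^(0.852/(0.852−0.701)) = (0.8228)^(5.642) = 0.3326.
C_{P,max} = 0.3326×3.27 = 1.09 mol/dm³.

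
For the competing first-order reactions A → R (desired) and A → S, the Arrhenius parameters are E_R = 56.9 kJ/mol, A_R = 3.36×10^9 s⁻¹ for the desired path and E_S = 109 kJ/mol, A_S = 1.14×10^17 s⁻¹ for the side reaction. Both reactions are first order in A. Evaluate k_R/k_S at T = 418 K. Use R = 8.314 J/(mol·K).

0.0956

With equal orders, S_{R/S} = k_R/k_S = (A_R/A_S)·exp[(E_S−E_R)/(RT)].
(E_S−E_R)/(RT) = (109−56.9)×10³/(8.314×418) = 52100/3475 = 14.99.
k_R/k_S = (3.36×10^9/1.14×10^17)·exp(14.99) = 2.947×10^-8 × 3.242×10^6 = 0.0956.
Since E_R < E_S, lowering the temperature improves selectivity toward R.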